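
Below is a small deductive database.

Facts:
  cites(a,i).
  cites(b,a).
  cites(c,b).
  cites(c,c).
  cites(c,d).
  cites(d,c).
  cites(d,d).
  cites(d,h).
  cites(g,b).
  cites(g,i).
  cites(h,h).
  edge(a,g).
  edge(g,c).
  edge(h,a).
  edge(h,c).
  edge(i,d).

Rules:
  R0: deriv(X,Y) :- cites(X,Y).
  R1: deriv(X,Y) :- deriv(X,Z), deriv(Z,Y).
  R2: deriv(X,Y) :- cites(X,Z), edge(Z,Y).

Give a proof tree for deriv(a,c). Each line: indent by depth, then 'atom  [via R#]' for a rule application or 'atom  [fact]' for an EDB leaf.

deriv(a,c)  [via R1]
  deriv(a,d)  [via R2]
    cites(a,i)  [fact]
    edge(i,d)  [fact]
  deriv(d,c)  [via R0]
    cites(d,c)  [fact]

round 1: derive deriv(a,i) via R0 from cites(a,i)
round 1: derive deriv(b,a) via R0 from cites(b,a)
round 1: derive deriv(c,b) via R0 from cites(c,b)
round 1: derive deriv(c,c) via R0 from cites(c,c)
round 1: derive deriv(c,d) via R0 from cites(c,d)
round 1: derive deriv(d,c) via R0 from cites(d,c)
round 1: derive deriv(d,d) via R0 from cites(d,d)
round 1: derive deriv(d,h) via R0 from cites(d,h)
round 1: derive deriv(g,b) via R0 from cites(g,b)
round 1: derive deriv(g,i) via R0 from cites(g,i)
round 1: derive deriv(h,h) via R0 from cites(h,h)
round 1: derive deriv(a,d) via R2 from cites(a,i), edge(i,d)
round 1: derive deriv(b,g) via R2 from cites(b,a), edge(a,g)
round 1: derive deriv(d,a) via R2 from cites(d,h), edge(h,a)
round 1: derive deriv(g,d) via R2 from cites(g,i), edge(i,d)
round 1: derive deriv(h,a) via R2 from cites(h,h), edge(h,a)
round 1: derive deriv(h,c) via R2 from cites(h,h), edge(h,c)
round 2: derive deriv(a,a) via R1 from deriv(a,d), deriv(d,a)
round 2: derive deriv(a,c) via R1 from deriv(a,d), deriv(d,c)
round 2: derive deriv(a,h) via R1 from deriv(a,d), deriv(d,h)
round 2: derive deriv(b,b) via R1 from deriv(b,g), deriv(g,b)
round 2: derive deriv(b,d) via R1 from deriv(b,a), deriv(a,d)
round 2: derive deriv(b,i) via R1 from deriv(b,a), deriv(a,i)
round 2: derive deriv(c,a) via R1 from deriv(c,b), deriv(b,a)
round 2: derive deriv(c,g) via R1 from deriv(c,b), deriv(b,g)
round 2: derive deriv(c,h) via R1 from deriv(c,d), deriv(d,h)
round 2: derive deriv(d,b) via R1 from deriv(d,c), deriv(c,b)
round 2: derive deriv(d,i) via R1 from deriv(d,a), deriv(a,i)
round 2: derive deriv(g,a) via R1 from deriv(g,b), deriv(b,a)
round 2: derive deriv(g,c) via R1 from deriv(g,d), deriv(d,c)
round 2: derive deriv(g,g) via R1 from deriv(g,b), deriv(b,g)
round 2: derive deriv(g,h) via R1 from deriv(g,d), deriv(d,h)
round 2: derive deriv(h,b) via R1 from deriv(h,c), deriv(c,b)
round 2: derive deriv(h,d) via R1 from deriv(h,a), deriv(a,d)
round 2: derive deriv(h,i) via R1 from deriv(h,a), deriv(a,i)
round 3: derive deriv(a,b) via R1 from deriv(a,c), deriv(c,b)
round 3: derive deriv(a,g) via R1 from deriv(a,c), deriv(c,g)
round 3: derive deriv(b,c) via R1 from deriv(b,a), deriv(a,c)
round 3: derive deriv(b,h) via R1 from deriv(b,a), deriv(a,h)
round 3: derive deriv(c,i) via R1 from deriv(c,a), deriv(a,i)
round 3: derive deriv(d,g) via R1 from deriv(d,b), deriv(b,g)
round 3: derive deriv(h,g) via R1 from deriv(h,b), deriv(b,g)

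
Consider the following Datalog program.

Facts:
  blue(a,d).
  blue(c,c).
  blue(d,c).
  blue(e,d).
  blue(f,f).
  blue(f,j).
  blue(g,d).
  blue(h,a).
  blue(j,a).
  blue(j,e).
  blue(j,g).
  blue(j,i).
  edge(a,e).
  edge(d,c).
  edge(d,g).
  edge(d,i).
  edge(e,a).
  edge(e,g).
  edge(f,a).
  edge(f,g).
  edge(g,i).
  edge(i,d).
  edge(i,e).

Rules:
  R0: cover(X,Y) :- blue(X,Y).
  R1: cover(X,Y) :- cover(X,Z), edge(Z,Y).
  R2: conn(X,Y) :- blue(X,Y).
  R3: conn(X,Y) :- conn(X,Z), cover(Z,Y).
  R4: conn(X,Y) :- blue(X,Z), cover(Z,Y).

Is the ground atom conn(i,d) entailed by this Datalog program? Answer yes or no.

no

round 1: derive cover(a,d) via R0 from blue(a,d)
round 1: derive cover(c,c) via R0 from blue(c,c)
round 1: derive cover(d,c) via R0 from blue(d,c)
round 1: derive cover(e,d) via R0 from blue(e,d)
round 1: derive cover(f,f) via R0 from blue(f,f)
round 1: derive cover(f,j) via R0 from blue(f,j)
round 1: derive cover(g,d) via R0 from blue(g,d)
round 1: derive cover(h,a) via R0 from blue(h,a)
round 1: derive cover(j,a) via R0 from blue(j,a)
round 1: derive cover(j,e) via R0 from blue(j,e)
round 1: derive cover(j,g) via R0 from blue(j,g)
round 1: derive cover(j,i) via R0 from blue(j,i)
round 1: derive conn(a,d) via R2 from blue(a,d)
round 1: derive conn(c,c) via R2 from blue(c,c)
round 1: derive conn(d,c) via R2 from blue(d,c)
round 1: derive conn(e,d) via R2 from blue(e,d)
round 1: derive conn(f,f) via R2 from blue(f,f)
round 1: derive conn(f,j) via R2 from blue(f,j)
round 1: derive conn(g,d) via R2 from blue(g,d)
round 1: derive conn(h,a) via R2 from blue(h,a)
round 1: derive conn(j,a) via R2 from blue(j,a)
round 1: derive conn(j,e) via R2 from blue(j,e)
round 1: derive conn(j,g) via R2 from blue(j,g)
round 1: derive conn(j,i) via R2 from blue(j,i)
round 2: derive cover(a,c) via R1 from cover(a,d), edge(d,c)
round 2: derive cover(a,g) via R1 from cover(a,d), edge(d,g)
round 2: derive cover(a,i) via R1 from cover(a,d), edge(d,i)
round 2: derive cover(e,c) via R1 from cover(e,d), edge(d,c)
round 2: derive cover(e,g) via R1 from cover(e,d), edge(d,g)
round 2: derive cover(e,i) via R1 from cover(e,d), edge(d,i)
round 2: derive cover(f,a) via R1 from cover(f,f), edge(f,a)
round 2: derive cover(f,g) via R1 from cover(f,f), edge(f,g)
round 2: derive cover(g,c) via R1 from cover(g,d), edge(d,c)
round 2: derive cover(g,g) via R1 from cover(g,d), edge(d,g)
round 2: derive cover(g,i) via R1 from cover(g,d), edge(d,i)
round 2: derive cover(h,e) via R1 from cover(h,a), edge(a,e)
round 2: derive cover(j,d) via R1 from cover(j,i), edge(i,d)
round 2: derive conn(a,c) via R3 from conn(a,d), cover(d,c)
round 2: derive conn(e,c) via R3 from conn(e,d), cover(d,c)
round 2: derive conn(f,a) via R3 from conn(f,j), cover(j,a)
round 2: derive conn(f,e) via R3 from conn(f,j), cover(j,e)
round 2: derive conn(f,g) via R3 from conn(f,j), cover(j,g)
round 2: derive conn(f,i) via R3 from conn(f,j), cover(j,i)
round 2: derive conn(g,c) via R3 from conn(g,d), cover(d,c)
round 2: derive conn(h,d) via R3 from conn(h,a), cover(a,d)
round 2: derive conn(j,d) via R3 from conn(j,a), cover(a,d)
round 3: derive cover(a,e) via R1 from cover(a,i), edge(i,e)
round 3: derive cover(e,e) via R1 from cover(e,i), edge(i,e)
round 3: derive cover(f,e) via R1 from cover(f,a), edge(a,e)
round 3: derive cover(f,i) via R1 from cover(f,g), edge(g,i)
round 3: derive cover(g,e) via R1 from cover(g,i), edge(i,e)
round 3: derive cover(h,g) via R1 from cover(h,e), edge(e,g)
round 3: derive cover(j,c) via R1 from cover(j,d), edge(d,c)
round 3: derive conn(f,c) via R3 from conn(f,a), cover(a,c)
round 3: derive conn(f,d) via R3 from conn(f,a), cover(a,d)
round 3: derive conn(h,c) via R3 from conn(h,a), cover(a,c)
round 3: derive conn(h,g) via R3 from conn(h,a), cover(a,g)
round 3: derive conn(h,i) via R3 from conn(h,a), cover(a,i)
round 3: derive conn(j,c) via R3 from conn(j,a), cover(a,c)
round 4: derive cover(a,a) via R1 from cover(a,e), edge(e,a)
round 4: derive cover(e,a) via R1 from cover(e,e), edge(e,a)
round 4: derive cover(f,d) via R1 from cover(f,i), edge(i,d)
round 4: derive cover(g,a) via R1 from cover(g,e), edge(e,a)
round 4: derive cover(h,i) via R1 from cover(h,g), edge(g,i)
round 4: derive conn(h,e) via R3 from conn(h,a), cover(a,e)
round 5: derive cover(f,c) via R1 from cover(f,d), edge(d,c)
round 5: derive cover(h,d) via R1 from cover(h,i), edge(i,d)
round 6: derive cover(h,c) via R1 from cover(h,d), edge(d,c)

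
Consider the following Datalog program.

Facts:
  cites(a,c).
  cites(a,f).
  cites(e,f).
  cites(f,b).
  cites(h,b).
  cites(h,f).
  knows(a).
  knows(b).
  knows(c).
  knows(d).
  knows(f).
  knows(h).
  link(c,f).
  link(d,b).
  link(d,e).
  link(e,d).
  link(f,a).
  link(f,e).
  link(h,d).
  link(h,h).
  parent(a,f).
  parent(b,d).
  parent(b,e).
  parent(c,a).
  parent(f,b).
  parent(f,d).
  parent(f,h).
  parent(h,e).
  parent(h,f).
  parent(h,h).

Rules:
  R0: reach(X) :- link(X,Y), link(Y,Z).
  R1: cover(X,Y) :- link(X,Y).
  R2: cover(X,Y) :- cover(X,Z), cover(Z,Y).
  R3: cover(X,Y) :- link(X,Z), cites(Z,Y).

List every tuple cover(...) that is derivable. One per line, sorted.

round 1: derive cover(c,f) via R1 from link(c,f)
round 1: derive cover(d,b) via R1 from link(d,b)
round 1: derive cover(d,e) via R1 from link(d,e)
round 1: derive cover(e,d) via R1 from link(e,d)
round 1: derive cover(f,a) via R1 from link(f,a)
round 1: derive cover(f,e) via R1 from link(f,e)
round 1: derive cover(h,d) via R1 from link(h,d)
round 1: derive cover(h,h) via R1 from link(h,h)
round 1: derive cover(c,b) via R3 from link(c,f), cites(f,b)
round 1: derive cover(d,f) via R3 from link(d,e), cites(e,f)
round 1: derive cover(f,c) via R3 from link(f,a), cites(a,c)
round 1: derive cover(f,f) via R3 from link(f,a), cites(a,f)
round 1: derive cover(h,b) via R3 from link(h,h), cites(h,b)
round 1: derive cover(h,f) via R3 from link(h,h), cites(h,f)
round 2: derive cover(c,a) via R2 from cover(c,f), cover(f,a)
round 2: derive cover(c,c) via R2 from cover(c,f), cover(f,c)
round 2: derive cover(c,e) via R2 from cover(c,f), cover(f,e)
round 2: derive cover(d,a) via R2 from cover(d,f), cover(f,a)
round 2: derive cover(d,c) via R2 from cover(d,f), cover(f,c)
round 2: derive cover(d,d) via R2 from cover(d,e), cover(e,d)
round 2: derive cover(e,b) via R2 from cover(e,d), cover(d,b)
round 2: derive cover(e,e) via R2 from cover(e,d), cover(d,e)
round 2: derive cover(e,f) via R2 from cover(e,d), cover(d,f)
round 2: derive cover(f,b) via R2 from cover(f,c), cover(c,b)
round 2: derive cover(f,d) via R2 from cover(f,e), cover(e,d)
round 2: derive cover(h,a) via R2 from cover(h,f), cover(f,a)
round 2: derive cover(h,c) via R2 from cover(h,f), cover(f,c)
round 2: derive cover(h,e) via R2 from cover(h,d), cover(d,e)
round 3: derive cover(c,d) via R2 from cover(c,e), cover(e,d)
round 3: derive cover(e,a) via R2 from cover(e,d), cover(d,a)
round 3: derive cover(e,c) via R2 from cover(e,d), cover(d,c)

cover(c,a)
cover(c,b)
cover(c,c)
cover(c,d)
cover(c,e)
cover(c,f)
cover(d,a)
cover(d,b)
cover(d,c)
cover(d,d)
cover(d,e)
cover(d,f)
cover(e,a)
cover(e,b)
cover(e,c)
cover(e,d)
cover(e,e)
cover(e,f)
cover(f,a)
cover(f,b)
cover(f,c)
cover(f,d)
cover(f,e)
cover(f,f)
cover(h,a)
cover(h,b)
cover(h,c)
cover(h,d)
cover(h,e)
cover(h,f)
cover(h,h)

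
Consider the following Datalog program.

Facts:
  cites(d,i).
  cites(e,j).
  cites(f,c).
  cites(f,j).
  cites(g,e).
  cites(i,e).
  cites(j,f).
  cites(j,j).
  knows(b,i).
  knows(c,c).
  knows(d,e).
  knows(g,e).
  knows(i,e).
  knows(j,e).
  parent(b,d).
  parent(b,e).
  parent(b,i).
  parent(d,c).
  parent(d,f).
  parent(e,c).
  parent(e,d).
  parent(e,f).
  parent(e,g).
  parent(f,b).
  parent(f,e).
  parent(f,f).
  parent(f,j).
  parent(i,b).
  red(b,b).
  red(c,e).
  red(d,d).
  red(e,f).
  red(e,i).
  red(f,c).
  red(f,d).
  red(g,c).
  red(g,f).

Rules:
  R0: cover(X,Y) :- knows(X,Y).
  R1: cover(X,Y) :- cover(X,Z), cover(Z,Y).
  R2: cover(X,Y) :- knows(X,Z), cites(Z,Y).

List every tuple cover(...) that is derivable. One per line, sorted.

cover(b,e)
cover(b,i)
cover(b,j)
cover(c,c)
cover(d,e)
cover(d,j)
cover(g,e)
cover(g,j)
cover(i,e)
cover(i,j)
cover(j,e)
cover(j,j)

round 1: derive cover(b,i) via R0 from knows(b,i)
round 1: derive cover(c,c) via R0 from knows(c,c)
round 1: derive cover(d,e) via R0 from knows(d,e)
round 1: derive cover(g,e) via R0 from knows(g,e)
round 1: derive cover(i,e) via R0 from knows(i,e)
round 1: derive cover(j,e) via R0 from knows(j,e)
round 1: derive cover(b,e) via R2 from knows(b,i), cites(i,e)
round 1: derive cover(d,j) via R2 from knows(d,e), cites(e,j)
round 1: derive cover(g,j) via R2 from knows(g,e), cites(e,j)
round 1: derive cover(i,j) via R2 from knows(i,e), cites(e,j)
round 1: derive cover(j,j) via R2 from knows(j,e), cites(e,j)
round 2: derive cover(b,j) via R1 from cover(b,i), cover(i,j)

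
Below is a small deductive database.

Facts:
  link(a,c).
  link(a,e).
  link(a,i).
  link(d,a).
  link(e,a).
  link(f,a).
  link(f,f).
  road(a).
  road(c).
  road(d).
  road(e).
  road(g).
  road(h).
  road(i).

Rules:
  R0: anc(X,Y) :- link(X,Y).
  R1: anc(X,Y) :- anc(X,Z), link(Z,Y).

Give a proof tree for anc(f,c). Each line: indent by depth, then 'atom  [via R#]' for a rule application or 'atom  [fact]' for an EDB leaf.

round 1: derive anc(a,c) via R0 from link(a,c)
round 1: derive anc(a,e) via R0 from link(a,e)
round 1: derive anc(a,i) via R0 from link(a,i)
round 1: derive anc(d,a) via R0 from link(d,a)
round 1: derive anc(e,a) via R0 from link(e,a)
round 1: derive anc(f,a) via R0 from link(f,a)
round 1: derive anc(f,f) via R0 from link(f,f)
round 2: derive anc(a,a) via R1 from anc(a,e), link(e,a)
round 2: derive anc(d,c) via R1 from anc(d,a), link(a,c)
round 2: derive anc(d,e) via R1 from anc(d,a), link(a,e)
round 2: derive anc(d,i) via R1 from anc(d,a), link(a,i)
round 2: derive anc(e,c) via R1 from anc(e,a), link(a,c)
round 2: derive anc(e,e) via R1 from anc(e,a), link(a,e)
round 2: derive anc(e,i) via R1 from anc(e,a), link(a,i)
round 2: derive anc(f,c) via R1 from anc(f,a), link(a,c)
round 2: derive anc(f,e) via R1 from anc(f,a), link(a,e)
round 2: derive anc(f,i) via R1 from anc(f,a), link(a,i)

anc(f,c)  [via R1]
  anc(f,a)  [via R0]
    link(f,a)  [fact]
  link(a,c)  [fact]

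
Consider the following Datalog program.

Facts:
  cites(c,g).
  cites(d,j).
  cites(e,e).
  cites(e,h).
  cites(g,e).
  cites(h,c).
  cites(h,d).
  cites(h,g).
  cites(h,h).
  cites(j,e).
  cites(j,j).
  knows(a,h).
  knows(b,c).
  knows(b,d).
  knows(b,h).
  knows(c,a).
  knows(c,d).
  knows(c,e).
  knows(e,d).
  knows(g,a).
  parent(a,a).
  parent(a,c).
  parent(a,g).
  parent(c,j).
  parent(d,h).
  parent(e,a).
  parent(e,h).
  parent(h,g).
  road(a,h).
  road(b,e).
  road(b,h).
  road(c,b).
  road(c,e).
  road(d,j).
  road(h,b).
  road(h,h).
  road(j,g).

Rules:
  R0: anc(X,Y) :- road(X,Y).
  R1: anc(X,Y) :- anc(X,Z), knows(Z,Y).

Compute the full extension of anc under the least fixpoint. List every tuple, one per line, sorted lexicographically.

round 1: derive anc(a,h) via R0 from road(a,h)
round 1: derive anc(b,e) via R0 from road(b,e)
round 1: derive anc(b,h) via R0 from road(b,h)
round 1: derive anc(c,b) via R0 from road(c,b)
round 1: derive anc(c,e) via R0 from road(c,e)
round 1: derive anc(d,j) via R0 from road(d,j)
round 1: derive anc(h,b) via R0 from road(h,b)
round 1: derive anc(h,h) via R0 from road(h,h)
round 1: derive anc(j,g) via R0 from road(j,g)
round 2: derive anc(b,d) via R1 from anc(b,e), knows(e,d)
round 2: derive anc(c,c) via R1 from anc(c,b), knows(b,c)
round 2: derive anc(c,d) via R1 from anc(c,b), knows(b,d)
round 2: derive anc(c,h) via R1 from anc(c,b), knows(b,h)
round 2: derive anc(h,c) via R1 from anc(h,b), knows(b,c)
round 2: derive anc(h,d) via R1 from anc(h,b), knows(b,d)
round 2: derive anc(j,a) via R1 from anc(j,g), knows(g,a)
round 3: derive anc(c,a) via R1 from anc(c,c), knows(c,a)
round 3: derive anc(h,a) via R1 from anc(h,c), knows(c,a)
round 3: derive anc(h,e) via R1 from anc(h,c), knows(c,e)
round 3: derive anc(j,h) via R1 from anc(j,a), knows(a,h)

anc(a,h)
anc(b,d)
anc(b,e)
anc(b,h)
anc(c,a)
anc(c,b)
anc(c,c)
anc(c,d)
anc(c,e)
anc(c,h)
anc(d,j)
anc(h,a)
anc(h,b)
anc(h,c)
anc(h,d)
anc(h,e)
anc(h,h)
anc(j,a)
anc(j,g)
anc(j,h)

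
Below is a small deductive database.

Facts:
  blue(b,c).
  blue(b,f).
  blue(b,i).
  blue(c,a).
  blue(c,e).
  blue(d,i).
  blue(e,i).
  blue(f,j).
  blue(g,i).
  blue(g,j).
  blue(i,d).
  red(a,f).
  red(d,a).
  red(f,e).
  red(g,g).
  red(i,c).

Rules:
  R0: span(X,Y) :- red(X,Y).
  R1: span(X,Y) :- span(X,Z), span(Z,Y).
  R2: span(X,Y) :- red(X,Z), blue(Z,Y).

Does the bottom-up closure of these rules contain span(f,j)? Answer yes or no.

round 1: derive span(a,f) via R0 from red(a,f)
round 1: derive span(d,a) via R0 from red(d,a)
round 1: derive span(f,e) via R0 from red(f,e)
round 1: derive span(g,g) via R0 from red(g,g)
round 1: derive span(i,c) via R0 from red(i,c)
round 1: derive span(a,j) via R2 from red(a,f), blue(f,j)
round 1: derive span(f,i) via R2 from red(f,e), blue(e,i)
round 1: derive span(g,i) via R2 from red(g,g), blue(g,i)
round 1: derive span(g,j) via R2 from red(g,g), blue(g,j)
round 1: derive span(i,a) via R2 from red(i,c), blue(c,a)
round 1: derive span(i,e) via R2 from red(i,c), blue(c,e)
round 2: derive span(a,e) via R1 from span(a,f), span(f,e)
round 2: derive span(a,i) via R1 from span(a,f), span(f,i)
round 2: derive span(d,f) via R1 from span(d,a), span(a,f)
round 2: derive span(d,j) via R1 from span(d,a), span(a,j)
round 2: derive span(f,a) via R1 from span(f,i), span(i,a)
round 2: derive span(f,c) via R1 from span(f,i), span(i,c)
round 2: derive span(g,a) via R1 from span(g,i), span(i,a)
round 2: derive span(g,c) via R1 from span(g,i), span(i,c)
round 2: derive span(g,e) via R1 from span(g,i), span(i,e)
round 2: derive span(i,f) via R1 from span(i,a), span(a,f)
round 2: derive span(i,j) via R1 from span(i,a), span(a,j)
round 3: derive span(a,a) via R1 from span(a,f), span(f,a)
round 3: derive span(a,c) via R1 from span(a,f), span(f,c)
round 3: derive span(d,c) via R1 from span(d,f), span(f,c)
round 3: derive span(d,e) via R1 from span(d,a), span(a,e)
round 3: derive span(d,i) via R1 from span(d,a), span(a,i)
round 3: derive span(f,f) via R1 from span(f,a), span(a,f)
round 3: derive span(f,j) via R1 from span(f,a), span(a,j)
round 3: derive span(g,f) via R1 from span(g,a), span(a,f)
round 3: derive span(i,i) via R1 from span(i,a), span(a,i)

yes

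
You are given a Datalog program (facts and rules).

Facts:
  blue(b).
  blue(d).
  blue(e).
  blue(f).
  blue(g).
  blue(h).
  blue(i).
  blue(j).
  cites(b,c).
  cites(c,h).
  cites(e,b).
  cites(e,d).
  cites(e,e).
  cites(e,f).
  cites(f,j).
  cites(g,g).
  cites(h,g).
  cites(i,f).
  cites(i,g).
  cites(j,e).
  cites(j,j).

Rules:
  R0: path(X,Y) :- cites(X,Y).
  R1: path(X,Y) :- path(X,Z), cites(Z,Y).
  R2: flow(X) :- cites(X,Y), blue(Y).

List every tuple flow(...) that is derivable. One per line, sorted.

flow(c)
flow(e)
flow(f)
flow(g)
flow(h)
flow(i)
flow(j)

round 1: derive flow(c) via R2 from cites(c,h), blue(h)
round 1: derive flow(e) via R2 from cites(e,b), blue(b)
round 1: derive flow(f) via R2 from cites(f,j), blue(j)
round 1: derive flow(g) via R2 from cites(g,g), blue(g)
round 1: derive flow(h) via R2 from cites(h,g), blue(g)
round 1: derive flow(i) via R2 from cites(i,f), blue(f)
round 1: derive flow(j) via R2 from cites(j,e), blue(e)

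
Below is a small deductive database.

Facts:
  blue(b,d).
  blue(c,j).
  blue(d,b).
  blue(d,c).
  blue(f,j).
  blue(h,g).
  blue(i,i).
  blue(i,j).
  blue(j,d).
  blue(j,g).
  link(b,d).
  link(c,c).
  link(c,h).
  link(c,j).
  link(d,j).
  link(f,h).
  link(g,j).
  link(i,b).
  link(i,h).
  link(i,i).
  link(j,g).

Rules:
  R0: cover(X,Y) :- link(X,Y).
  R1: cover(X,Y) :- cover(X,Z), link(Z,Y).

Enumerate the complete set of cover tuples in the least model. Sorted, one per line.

cover(b,d)
cover(b,g)
cover(b,j)
cover(c,c)
cover(c,g)
cover(c,h)
cover(c,j)
cover(d,g)
cover(d,j)
cover(f,h)
cover(g,g)
cover(g,j)
cover(i,b)
cover(i,d)
cover(i,g)
cover(i,h)
cover(i,i)
cover(i,j)
cover(j,g)
cover(j,j)

round 1: derive cover(b,d) via R0 from link(b,d)
round 1: derive cover(c,c) via R0 from link(c,c)
round 1: derive cover(c,h) via R0 from link(c,h)
round 1: derive cover(c,j) via R0 from link(c,j)
round 1: derive cover(d,j) via R0 from link(d,j)
round 1: derive cover(f,h) via R0 from link(f,h)
round 1: derive cover(g,j) via R0 from link(g,j)
round 1: derive cover(i,b) via R0 from link(i,b)
round 1: derive cover(i,h) via R0 from link(i,h)
round 1: derive cover(i,i) via R0 from link(i,i)
round 1: derive cover(j,g) via R0 from link(j,g)
round 2: derive cover(b,j) via R1 from cover(b,d), link(d,j)
round 2: derive cover(c,g) via R1 from cover(c,j), link(j,g)
round 2: derive cover(d,g) via R1 from cover(d,j), link(j,g)
round 2: derive cover(g,g) via R1 from cover(g,j), link(j,g)
round 2: derive cover(i,d) via R1 from cover(i,b), link(b,d)
round 2: derive cover(j,j) via R1 from cover(j,g), link(g,j)
round 3: derive cover(b,g) via R1 from cover(b,j), link(j,g)
round 3: derive cover(i,j) via R1 from cover(i,d), link(d,j)
round 4: derive cover(i,g) via R1 from cover(i,j), link(j,g)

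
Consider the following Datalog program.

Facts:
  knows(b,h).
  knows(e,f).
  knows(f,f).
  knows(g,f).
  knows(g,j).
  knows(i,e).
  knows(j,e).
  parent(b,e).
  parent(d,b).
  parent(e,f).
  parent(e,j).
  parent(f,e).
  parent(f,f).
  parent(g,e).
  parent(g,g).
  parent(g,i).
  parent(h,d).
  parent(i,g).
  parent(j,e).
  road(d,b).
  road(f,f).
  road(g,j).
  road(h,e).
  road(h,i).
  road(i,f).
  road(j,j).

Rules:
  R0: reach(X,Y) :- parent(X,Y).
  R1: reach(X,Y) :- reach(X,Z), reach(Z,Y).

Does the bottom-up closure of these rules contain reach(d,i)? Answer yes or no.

round 1: derive reach(b,e) via R0 from parent(b,e)
round 1: derive reach(d,b) via R0 from parent(d,b)
round 1: derive reach(e,f) via R0 from parent(e,f)
round 1: derive reach(e,j) via R0 from parent(e,j)
round 1: derive reach(f,e) via R0 from parent(f,e)
round 1: derive reach(f,f) via R0 from parent(f,f)
round 1: derive reach(g,e) via R0 from parent(g,e)
round 1: derive reach(g,g) via R0 from parent(g,g)
round 1: derive reach(g,i) via R0 from parent(g,i)
round 1: derive reach(h,d) via R0 from parent(h,d)
round 1: derive reach(i,g) via R0 from parent(i,g)
round 1: derive reach(j,e) via R0 from parent(j,e)
round 2: derive reach(b,f) via R1 from reach(b,e), reach(e,f)
round 2: derive reach(b,j) via R1 from reach(b,e), reach(e,j)
round 2: derive reach(d,e) via R1 from reach(d,b), reach(b,e)
round 2: derive reach(e,e) via R1 from reach(e,f), reach(f,e)
round 2: derive reach(f,j) via R1 from reach(f,e), reach(e,j)
round 2: derive reach(g,f) via R1 from reach(g,e), reach(e,f)
round 2: derive reach(g,j) via R1 from reach(g,e), reach(e,j)
round 2: derive reach(h,b) via R1 from reach(h,d), reach(d,b)
round 2: derive reach(i,e) via R1 from reach(i,g), reach(g,e)
round 2: derive reach(i,i) via R1 from reach(i,g), reach(g,i)
round 2: derive reach(j,f) via R1 from reach(j,e), reach(e,f)
round 2: derive reach(j,j) via R1 from reach(j,e), reach(e,j)
round 3: derive reach(d,f) via R1 from reach(d,b), reach(b,f)
round 3: derive reach(d,j) via R1 from reach(d,b), reach(b,j)
round 3: derive reach(h,e) via R1 from reach(h,b), reach(b,e)
round 3: derive reach(h,f) via R1 from reach(h,b), reach(b,f)
round 3: derive reach(h,j) via R1 from reach(h,b), reach(b,j)
round 3: derive reach(i,f) via R1 from reach(i,e), reach(e,f)
round 3: derive reach(i,j) via R1 from reach(i,e), reach(e,j)

no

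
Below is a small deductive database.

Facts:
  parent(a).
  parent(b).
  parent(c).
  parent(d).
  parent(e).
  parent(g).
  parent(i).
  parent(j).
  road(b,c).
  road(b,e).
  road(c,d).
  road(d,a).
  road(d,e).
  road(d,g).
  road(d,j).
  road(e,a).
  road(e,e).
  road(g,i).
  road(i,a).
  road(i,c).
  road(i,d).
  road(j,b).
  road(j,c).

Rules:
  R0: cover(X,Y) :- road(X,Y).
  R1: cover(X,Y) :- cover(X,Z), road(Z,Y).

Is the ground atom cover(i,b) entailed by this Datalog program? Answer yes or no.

round 1: derive cover(b,c) via R0 from road(b,c)
round 1: derive cover(b,e) via R0 from road(b,e)
round 1: derive cover(c,d) via R0 from road(c,d)
round 1: derive cover(d,a) via R0 from road(d,a)
round 1: derive cover(d,e) via R0 from road(d,e)
round 1: derive cover(d,g) via R0 from road(d,g)
round 1: derive cover(d,j) via R0 from road(d,j)
round 1: derive cover(e,a) via R0 from road(e,a)
round 1: derive cover(e,e) via R0 from road(e,e)
round 1: derive cover(g,i) via R0 from road(g,i)
round 1: derive cover(i,a) via R0 from road(i,a)
round 1: derive cover(i,c) via R0 from road(i,c)
round 1: derive cover(i,d) via R0 from road(i,d)
round 1: derive cover(j,b) via R0 from road(j,b)
round 1: derive cover(j,c) via R0 from road(j,c)
round 2: derive cover(b,a) via R1 from cover(b,e), road(e,a)
round 2: derive cover(b,d) via R1 from cover(b,c), road(c,d)
round 2: derive cover(c,a) via R1 from cover(c,d), road(d,a)
round 2: derive cover(c,e) via R1 from cover(c,d), road(d,e)
round 2: derive cover(c,g) via R1 from cover(c,d), road(d,g)
round 2: derive cover(c,j) via R1 from cover(c,d), road(d,j)
round 2: derive cover(d,b) via R1 from cover(d,j), road(j,b)
round 2: derive cover(d,c) via R1 from cover(d,j), road(j,c)
round 2: derive cover(d,i) via R1 from cover(d,g), road(g,i)
round 2: derive cover(g,a) via R1 from cover(g,i), road(i,a)
round 2: derive cover(g,c) via R1 from cover(g,i), road(i,c)
round 2: derive cover(g,d) via R1 from cover(g,i), road(i,d)
round 2: derive cover(i,e) via R1 from cover(i,d), road(d,e)
round 2: derive cover(i,g) via R1 from cover(i,d), road(d,g)
round 2: derive cover(i,j) via R1 from cover(i,d), road(d,j)
round 2: derive cover(j,d) via R1 from cover(j,c), road(c,d)
round 2: derive cover(j,e) via R1 from cover(j,b), road(b,e)
round 3: derive cover(b,g) via R1 from cover(b,d), road(d,g)
round 3: derive cover(b,j) via R1 from cover(b,d), road(d,j)
round 3: derive cover(c,b) via R1 from cover(c,j), road(j,b)
round 3: derive cover(c,c) via R1 from cover(c,j), road(j,c)
round 3: derive cover(c,i) via R1 from cover(c,g), road(g,i)
round 3: derive cover(d,d) via R1 from cover(d,c), road(c,d)
round 3: derive cover(g,e) via R1 from cover(g,d), road(d,e)
round 3: derive cover(g,g) via R1 from cover(g,d), road(d,g)
round 3: derive cover(g,j) via R1 from cover(g,d), road(d,j)
round 3: derive cover(i,b) via R1 from cover(i,j), road(j,b)
round 3: derive cover(i,i) via R1 from cover(i,g), road(g,i)
round 3: derive cover(j,a) via R1 from cover(j,d), road(d,a)
round 3: derive cover(j,g) via R1 from cover(j,d), road(d,g)
round 3: derive cover(j,j) via R1 from cover(j,d), road(d,j)
round 4: derive cover(b,b) via R1 from cover(b,j), road(j,b)
round 4: derive cover(b,i) via R1 from cover(b,g), road(g,i)
round 4: derive cover(g,b) via R1 from cover(g,j), road(j,b)
round 4: derive cover(j,i) via R1 from cover(j,g), road(g,i)

yes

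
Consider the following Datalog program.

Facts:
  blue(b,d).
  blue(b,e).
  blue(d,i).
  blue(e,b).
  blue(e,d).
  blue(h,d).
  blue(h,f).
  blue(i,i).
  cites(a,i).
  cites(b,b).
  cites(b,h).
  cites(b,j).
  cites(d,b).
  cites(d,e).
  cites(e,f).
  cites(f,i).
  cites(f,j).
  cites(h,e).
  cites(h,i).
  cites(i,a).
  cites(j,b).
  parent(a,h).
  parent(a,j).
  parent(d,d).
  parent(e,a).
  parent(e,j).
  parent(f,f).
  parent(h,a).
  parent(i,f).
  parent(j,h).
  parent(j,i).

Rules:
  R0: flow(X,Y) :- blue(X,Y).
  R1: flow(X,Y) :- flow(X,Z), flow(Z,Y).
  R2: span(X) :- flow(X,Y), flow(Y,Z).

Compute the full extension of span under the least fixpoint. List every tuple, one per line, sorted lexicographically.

span(b)
span(d)
span(e)
span(h)
span(i)

round 1: derive flow(b,d) via R0 from blue(b,d)
round 1: derive flow(b,e) via R0 from blue(b,e)
round 1: derive flow(d,i) via R0 from blue(d,i)
round 1: derive flow(e,b) via R0 from blue(e,b)
round 1: derive flow(e,d) via R0 from blue(e,d)
round 1: derive flow(h,d) via R0 from blue(h,d)
round 1: derive flow(h,f) via R0 from blue(h,f)
round 1: derive flow(i,i) via R0 from blue(i,i)
round 2: derive flow(b,b) via R1 from flow(b,e), flow(e,b)
round 2: derive flow(b,i) via R1 from flow(b,d), flow(d,i)
round 2: derive flow(e,e) via R1 from flow(e,b), flow(b,e)
round 2: derive flow(e,i) via R1 from flow(e,d), flow(d,i)
round 2: derive flow(h,i) via R1 from flow(h,d), flow(d,i)
round 2: derive span(b) via R2 from flow(b,d), flow(d,i)
round 2: derive span(d) via R2 from flow(d,i), flow(i,i)
round 2: derive span(e) via R2 from flow(e,b), flow(b,d)
round 2: derive span(h) via R2 from flow(h,d), flow(d,i)
round 2: derive span(i) via R2 from flow(i,i), flow(i,i)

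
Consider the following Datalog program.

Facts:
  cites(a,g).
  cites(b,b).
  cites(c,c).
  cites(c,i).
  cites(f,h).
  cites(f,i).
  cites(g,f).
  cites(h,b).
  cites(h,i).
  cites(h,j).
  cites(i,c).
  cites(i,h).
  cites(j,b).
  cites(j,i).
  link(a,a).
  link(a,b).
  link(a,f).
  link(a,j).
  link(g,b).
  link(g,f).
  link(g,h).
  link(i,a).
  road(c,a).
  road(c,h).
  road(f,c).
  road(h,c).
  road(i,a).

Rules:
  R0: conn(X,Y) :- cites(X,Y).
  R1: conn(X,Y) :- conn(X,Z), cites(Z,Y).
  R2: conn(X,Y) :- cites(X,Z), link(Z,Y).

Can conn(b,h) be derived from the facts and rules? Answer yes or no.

no

round 1: derive conn(a,g) via R0 from cites(a,g)
round 1: derive conn(b,b) via R0 from cites(b,b)
round 1: derive conn(c,c) via R0 from cites(c,c)
round 1: derive conn(c,i) via R0 from cites(c,i)
round 1: derive conn(f,h) via R0 from cites(f,h)
round 1: derive conn(f,i) via R0 from cites(f,i)
round 1: derive conn(g,f) via R0 from cites(g,f)
round 1: derive conn(h,b) via R0 from cites(h,b)
round 1: derive conn(h,i) via R0 from cites(h,i)
round 1: derive conn(h,j) via R0 from cites(h,j)
round 1: derive conn(i,c) via R0 from cites(i,c)
round 1: derive conn(i,h) via R0 from cites(i,h)
round 1: derive conn(j,b) via R0 from cites(j,b)
round 1: derive conn(j,i) via R0 from cites(j,i)
round 1: derive conn(a,b) via R2 from cites(a,g), link(g,b)
round 1: derive conn(a,f) via R2 from cites(a,g), link(g,f)
round 1: derive conn(a,h) via R2 from cites(a,g), link(g,h)
round 1: derive conn(c,a) via R2 from cites(c,i), link(i,a)
round 1: derive conn(f,a) via R2 from cites(f,i), link(i,a)
round 1: derive conn(h,a) via R2 from cites(h,i), link(i,a)
round 1: derive conn(j,a) via R2 from cites(j,i), link(i,a)
round 2: derive conn(a,i) via R1 from conn(a,f), cites(f,i)
round 2: derive conn(a,j) via R1 from conn(a,h), cites(h,j)
round 2: derive conn(c,g) via R1 from conn(c,a), cites(a,g)
round 2: derive conn(c,h) via R1 from conn(c,i), cites(i,h)
round 2: derive conn(f,b) via R1 from conn(f,h), cites(h,b)
round 2: derive conn(f,c) via R1 from conn(f,i), cites(i,c)
round 2: derive conn(f,g) via R1 from conn(f,a), cites(a,g)
round 2: derive conn(f,j) via R1 from conn(f,h), cites(h,j)
round 2: derive conn(g,h) via R1 from conn(g,f), cites(f,h)
round 2: derive conn(g,i) via R1 from conn(g,f), cites(f,i)
round 2: derive conn(h,c) via R1 from conn(h,i), cites(i,c)
round 2: derive conn(h,g) via R1 from conn(h,a), cites(a,g)
round 2: derive conn(h,h) via R1 from conn(h,i), cites(i,h)
round 2: derive conn(i,b) via R1 from conn(i,h), cites(h,b)
round 2: derive conn(i,i) via R1 from conn(i,c), cites(c,i)
round 2: derive conn(i,j) via R1 from conn(i,h), cites(h,j)
round 2: derive conn(j,c) via R1 from conn(j,i), cites(i,c)
round 2: derive conn(j,g) via R1 from conn(j,a), cites(a,g)
round 2: derive conn(j,h) via R1 from conn(j,i), cites(i,h)
round 3: derive conn(a,c) via R1 from conn(a,i), cites(i,c)
round 3: derive conn(c,b) via R1 from conn(c,h), cites(h,b)
round 3: derive conn(c,f) via R1 from conn(c,g), cites(g,f)
round 3: derive conn(c,j) via R1 from conn(c,h), cites(h,j)
round 3: derive conn(f,f) via R1 from conn(f,g), cites(g,f)
round 3: derive conn(g,b) via R1 from conn(g,h), cites(h,b)
round 3: derive conn(g,c) via R1 from conn(g,i), cites(i,c)
round 3: derive conn(g,j) via R1 from conn(g,h), cites(h,j)
round 3: derive conn(h,f) via R1 from conn(h,g), cites(g,f)
round 3: derive conn(j,f) via R1 from conn(j,g), cites(g,f)
round 3: derive conn(j,j) via R1 from conn(j,h), cites(h,j)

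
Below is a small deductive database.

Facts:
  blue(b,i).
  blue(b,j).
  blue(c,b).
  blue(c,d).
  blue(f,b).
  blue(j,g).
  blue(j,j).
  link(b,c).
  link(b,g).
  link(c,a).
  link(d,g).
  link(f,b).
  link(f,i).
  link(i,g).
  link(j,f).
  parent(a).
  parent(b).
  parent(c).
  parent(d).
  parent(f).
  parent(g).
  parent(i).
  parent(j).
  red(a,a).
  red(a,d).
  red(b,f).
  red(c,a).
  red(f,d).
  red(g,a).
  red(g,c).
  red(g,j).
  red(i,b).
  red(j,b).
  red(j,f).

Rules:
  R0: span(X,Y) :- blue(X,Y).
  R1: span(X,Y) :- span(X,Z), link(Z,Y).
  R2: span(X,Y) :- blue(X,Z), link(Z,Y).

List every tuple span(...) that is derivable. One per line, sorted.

span(b,a)
span(b,b)
span(b,c)
span(b,f)
span(b,g)
span(b,i)
span(b,j)
span(c,a)
span(c,b)
span(c,c)
span(c,d)
span(c,g)
span(f,a)
span(f,b)
span(f,c)
span(f,g)
span(j,a)
span(j,b)
span(j,c)
span(j,f)
span(j,g)
span(j,i)
span(j,j)

round 1: derive span(b,i) via R0 from blue(b,i)
round 1: derive span(b,j) via R0 from blue(b,j)
round 1: derive span(c,b) via R0 from blue(c,b)
round 1: derive span(c,d) via R0 from blue(c,d)
round 1: derive span(f,b) via R0 from blue(f,b)
round 1: derive span(j,g) via R0 from blue(j,g)
round 1: derive span(j,j) via R0 from blue(j,j)
round 1: derive span(b,f) via R2 from blue(b,j), link(j,f)
round 1: derive span(b,g) via R2 from blue(b,i), link(i,g)
round 1: derive span(c,c) via R2 from blue(c,b), link(b,c)
round 1: derive span(c,g) via R2 from blue(c,b), link(b,g)
round 1: derive span(f,c) via R2 from blue(f,b), link(b,c)
round 1: derive span(f,g) via R2 from blue(f,b), link(b,g)
round 1: derive span(j,f) via R2 from blue(j,j), link(j,f)
round 2: derive span(b,b) via R1 from span(b,f), link(f,b)
round 2: derive span(c,a) via R1 from span(c,c), link(c,a)
round 2: derive span(f,a) via R1 from span(f,c), link(c,a)
round 2: derive span(j,b) via R1 from span(j,f), link(f,b)
round 2: derive span(j,i) via R1 from span(j,f), link(f,i)
round 3: derive span(b,c) via R1 from span(b,b), link(b,c)
round 3: derive span(j,c) via R1 from span(j,b), link(b,c)
round 4: derive span(b,a) via R1 from span(b,c), link(c,a)
round 4: derive span(j,a) via R1 from span(j,c), link(c,a)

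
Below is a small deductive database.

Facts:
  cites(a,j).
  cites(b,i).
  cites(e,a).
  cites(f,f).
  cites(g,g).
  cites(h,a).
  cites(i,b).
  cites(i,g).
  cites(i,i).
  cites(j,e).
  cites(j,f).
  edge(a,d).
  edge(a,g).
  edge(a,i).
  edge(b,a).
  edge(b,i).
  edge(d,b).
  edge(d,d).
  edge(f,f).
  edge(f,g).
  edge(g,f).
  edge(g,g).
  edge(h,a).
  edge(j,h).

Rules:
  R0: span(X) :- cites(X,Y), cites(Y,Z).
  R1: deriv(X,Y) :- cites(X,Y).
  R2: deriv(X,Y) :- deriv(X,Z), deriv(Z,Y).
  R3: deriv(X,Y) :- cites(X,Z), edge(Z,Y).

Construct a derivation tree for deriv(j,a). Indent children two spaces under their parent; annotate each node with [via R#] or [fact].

round 1: derive deriv(a,j) via R1 from cites(a,j)
round 1: derive deriv(b,i) via R1 from cites(b,i)
round 1: derive deriv(e,a) via R1 from cites(e,a)
round 1: derive deriv(f,f) via R1 from cites(f,f)
round 1: derive deriv(g,g) via R1 from cites(g,g)
round 1: derive deriv(h,a) via R1 from cites(h,a)
round 1: derive deriv(i,b) via R1 from cites(i,b)
round 1: derive deriv(i,g) via R1 from cites(i,g)
round 1: derive deriv(i,i) via R1 from cites(i,i)
round 1: derive deriv(j,e) via R1 from cites(j,e)
round 1: derive deriv(j,f) via R1 from cites(j,f)
round 1: derive deriv(a,h) via R3 from cites(a,j), edge(j,h)
round 1: derive deriv(e,d) via R3 from cites(e,a), edge(a,d)
round 1: derive deriv(e,g) via R3 from cites(e,a), edge(a,g)
round 1: derive deriv(e,i) via R3 from cites(e,a), edge(a,i)
round 1: derive deriv(f,g) via R3 from cites(f,f), edge(f,g)
round 1: derive deriv(g,f) via R3 from cites(g,g), edge(g,f)
round 1: derive deriv(h,d) via R3 from cites(h,a), edge(a,d)
round 1: derive deriv(h,g) via R3 from cites(h,a), edge(a,g)
round 1: derive deriv(h,i) via R3 from cites(h,a), edge(a,i)
round 1: derive deriv(i,a) via R3 from cites(i,b), edge(b,a)
round 1: derive deriv(i,f) via R3 from cites(i,g), edge(g,f)
round 1: derive deriv(j,g) via R3 from cites(j,f), edge(f,g)
round 2: derive deriv(a,a) via R2 from deriv(a,h), deriv(h,a)
round 2: derive deriv(a,d) via R2 from deriv(a,h), deriv(h,d)
round 2: derive deriv(a,e) via R2 from deriv(a,j), deriv(j,e)
round 2: derive deriv(a,f) via R2 from deriv(a,j), deriv(j,f)
round 2: derive deriv(a,g) via R2 from deriv(a,h), deriv(h,g)
round 2: derive deriv(a,i) via R2 from deriv(a,h), deriv(h,i)
round 2: derive deriv(b,a) via R2 from deriv(b,i), deriv(i,a)
round 2: derive deriv(b,b) via R2 from deriv(b,i), deriv(i,b)
round 2: derive deriv(b,f) via R2 from deriv(b,i), deriv(i,f)
round 2: derive deriv(b,g) via R2 from deriv(b,i), deriv(i,g)
round 2: derive deriv(e,b) via R2 from deriv(e,i), deriv(i,b)
round 2: derive deriv(e,f) via R2 from deriv(e,g), deriv(g,f)
round 2: derive deriv(e,h) via R2 from deriv(e,a), deriv(a,h)
round 2: derive deriv(e,j) via R2 from deriv(e,a), deriv(a,j)
round 2: derive deriv(h,b) via R2 from deriv(h,i), deriv(i,b)
round 2: derive deriv(h,f) via R2 from deriv(h,g), deriv(g,f)
round 2: derive deriv(h,h) via R2 from deriv(h,a), deriv(a,h)
round 2: derive deriv(h,j) via R2 from deriv(h,a), deriv(a,j)
round 2: derive deriv(i,h) via R2 from deriv(i,a), deriv(a,h)
round 2: derive deriv(i,j) via R2 from deriv(i,a), deriv(a,j)
round 2: derive deriv(j,a) via R2 from deriv(j,e), deriv(e,a)
round 2: derive deriv(j,d) via R2 from deriv(j,e), deriv(e,d)
round 2: derive deriv(j,i) via R2 from deriv(j,e), deriv(e,i)
round 3: derive deriv(a,b) via R2 from deriv(a,e), deriv(e,b)
round 3: derive deriv(b,d) via R2 from deriv(b,a), deriv(a,d)
round 3: derive deriv(b,e) via R2 from deriv(b,a), deriv(a,e)
round 3: derive deriv(b,h) via R2 from deriv(b,a), deriv(a,h)
round 3: derive deriv(b,j) via R2 from deriv(b,a), deriv(a,j)
round 3: derive deriv(e,e) via R2 from deriv(e,a), deriv(a,e)
round 3: derive deriv(h,e) via R2 from deriv(h,a), deriv(a,e)
round 3: derive deriv(i,d) via R2 from deriv(i,a), deriv(a,d)
round 3: derive deriv(i,e) via R2 from deriv(i,a), deriv(a,e)
round 3: derive deriv(j,b) via R2 from deriv(j,e), deriv(e,b)
round 3: derive deriv(j,h) via R2 from deriv(j,a), deriv(a,h)
round 3: derive deriv(j,j) via R2 from deriv(j,a), deriv(a,j)

deriv(j,a)  [via R2]
  deriv(j,e)  [via R1]
    cites(j,e)  [fact]
  deriv(e,a)  [via R1]
    cites(e,a)  [fact]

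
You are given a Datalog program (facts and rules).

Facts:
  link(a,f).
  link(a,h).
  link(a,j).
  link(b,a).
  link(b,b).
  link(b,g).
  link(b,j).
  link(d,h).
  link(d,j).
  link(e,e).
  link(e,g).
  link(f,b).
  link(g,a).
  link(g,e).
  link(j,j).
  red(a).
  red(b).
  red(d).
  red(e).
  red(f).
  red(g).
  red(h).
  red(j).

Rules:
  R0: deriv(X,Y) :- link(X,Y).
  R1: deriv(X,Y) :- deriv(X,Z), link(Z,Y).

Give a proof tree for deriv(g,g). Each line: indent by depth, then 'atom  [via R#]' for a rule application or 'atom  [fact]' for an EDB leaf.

deriv(g,g)  [via R1]
  deriv(g,e)  [via R0]
    link(g,e)  [fact]
  link(e,g)  [fact]

round 1: derive deriv(a,f) via R0 from link(a,f)
round 1: derive deriv(a,h) via R0 from link(a,h)
round 1: derive deriv(a,j) via R0 from link(a,j)
round 1: derive deriv(b,a) via R0 from link(b,a)
round 1: derive deriv(b,b) via R0 from link(b,b)
round 1: derive deriv(b,g) via R0 from link(b,g)
round 1: derive deriv(b,j) via R0 from link(b,j)
round 1: derive deriv(d,h) via R0 from link(d,h)
round 1: derive deriv(d,j) via R0 from link(d,j)
round 1: derive deriv(e,e) via R0 from link(e,e)
round 1: derive deriv(e,g) via R0 from link(e,g)
round 1: derive deriv(f,b) via R0 from link(f,b)
round 1: derive deriv(g,a) via R0 from link(g,a)
round 1: derive deriv(g,e) via R0 from link(g,e)
round 1: derive deriv(j,j) via R0 from link(j,j)
round 2: derive deriv(a,b) via R1 from deriv(a,f), link(f,b)
round 2: derive deriv(b,e) via R1 from deriv(b,g), link(g,e)
round 2: derive deriv(b,f) via R1 from deriv(b,a), link(a,f)
round 2: derive deriv(b,h) via R1 from deriv(b,a), link(a,h)
round 2: derive deriv(e,a) via R1 from deriv(e,g), link(g,a)
round 2: derive deriv(f,a) via R1 from deriv(f,b), link(b,a)
round 2: derive deriv(f,g) via R1 from deriv(f,b), link(b,g)
round 2: derive deriv(f,j) via R1 from deriv(f,b), link(b,j)
round 2: derive deriv(g,f) via R1 from deriv(g,a), link(a,f)
round 2: derive deriv(g,g) via R1 from deriv(g,e), link(e,g)
round 2: derive deriv(g,h) via R1 from deriv(g,a), link(a,h)
round 2: derive deriv(g,j) via R1 from deriv(g,a), link(a,j)
round 3: derive deriv(a,a) via R1 from deriv(a,b), link(b,a)
round 3: derive deriv(a,g) via R1 from deriv(a,b), link(b,g)
round 3: derive deriv(e,f) via R1 from deriv(e,a), link(a,f)
round 3: derive deriv(e,h) via R1 from deriv(e,a), link(a,h)
round 3: derive deriv(e,j) via R1 from deriv(e,a), link(a,j)
round 3: derive deriv(f,e) via R1 from deriv(f,g), link(g,e)
round 3: derive deriv(f,f) via R1 from deriv(f,a), link(a,f)
round 3: derive deriv(f,h) via R1 from deriv(f,a), link(a,h)
round 3: derive deriv(g,b) via R1 from deriv(g,f), link(f,b)
round 4: derive deriv(a,e) via R1 from deriv(a,g), link(g,e)
round 4: derive deriv(e,b) via R1 from deriv(e,f), link(f,b)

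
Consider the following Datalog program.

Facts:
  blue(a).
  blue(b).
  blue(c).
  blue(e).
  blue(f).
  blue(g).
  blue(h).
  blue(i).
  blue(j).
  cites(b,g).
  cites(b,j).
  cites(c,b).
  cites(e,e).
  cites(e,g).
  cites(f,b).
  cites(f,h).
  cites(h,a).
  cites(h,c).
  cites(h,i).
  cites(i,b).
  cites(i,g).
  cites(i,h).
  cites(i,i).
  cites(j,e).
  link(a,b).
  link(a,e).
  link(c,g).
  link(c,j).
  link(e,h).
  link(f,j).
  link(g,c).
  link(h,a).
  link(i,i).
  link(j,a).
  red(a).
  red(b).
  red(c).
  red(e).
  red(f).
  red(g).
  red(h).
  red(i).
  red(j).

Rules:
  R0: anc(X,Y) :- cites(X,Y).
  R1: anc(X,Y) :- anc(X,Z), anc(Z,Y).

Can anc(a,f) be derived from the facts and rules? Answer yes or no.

no

round 1: derive anc(b,g) via R0 from cites(b,g)
round 1: derive anc(b,j) via R0 from cites(b,j)
round 1: derive anc(c,b) via R0 from cites(c,b)
round 1: derive anc(e,e) via R0 from cites(e,e)
round 1: derive anc(e,g) via R0 from cites(e,g)
round 1: derive anc(f,b) via R0 from cites(f,b)
round 1: derive anc(f,h) via R0 from cites(f,h)
round 1: derive anc(h,a) via R0 from cites(h,a)
round 1: derive anc(h,c) via R0 from cites(h,c)
round 1: derive anc(h,i) via R0 from cites(h,i)
round 1: derive anc(i,b) via R0 from cites(i,b)
round 1: derive anc(i,g) via R0 from cites(i,g)
round 1: derive anc(i,h) via R0 from cites(i,h)
round 1: derive anc(i,i) via R0 from cites(i,i)
round 1: derive anc(j,e) via R0 from cites(j,e)
round 2: derive anc(b,e) via R1 from anc(b,j), anc(j,e)
round 2: derive anc(c,g) via R1 from anc(c,b), anc(b,g)
round 2: derive anc(c,j) via R1 from anc(c,b), anc(b,j)
round 2: derive anc(f,a) via R1 from anc(f,h), anc(h,a)
round 2: derive anc(f,c) via R1 from anc(f,h), anc(h,c)
round 2: derive anc(f,g) via R1 from anc(f,b), anc(b,g)
round 2: derive anc(f,i) via R1 from anc(f,h), anc(h,i)
round 2: derive anc(f,j) via R1 from anc(f,b), anc(b,j)
round 2: derive anc(h,b) via R1 from anc(h,c), anc(c,b)
round 2: derive anc(h,g) via R1 from anc(h,i), anc(i,g)
round 2: derive anc(h,h) via R1 from anc(h,i), anc(i,h)
round 2: derive anc(i,a) via R1 from anc(i,h), anc(h,a)
round 2: derive anc(i,c) via R1 from anc(i,h), anc(h,c)
round 2: derive anc(i,j) via R1 from anc(i,b), anc(b,j)
round 2: derive anc(j,g) via R1 from anc(j,e), anc(e,g)
round 3: derive anc(c,e) via R1 from anc(c,b), anc(b,e)
round 3: derive anc(f,e) via R1 from anc(f,b), anc(b,e)
round 3: derive anc(h,e) via R1 from anc(h,b), anc(b,e)
round 3: derive anc(h,j) via R1 from anc(h,b), anc(b,j)
round 3: derive anc(i,e) via R1 from anc(i,b), anc(b,e)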